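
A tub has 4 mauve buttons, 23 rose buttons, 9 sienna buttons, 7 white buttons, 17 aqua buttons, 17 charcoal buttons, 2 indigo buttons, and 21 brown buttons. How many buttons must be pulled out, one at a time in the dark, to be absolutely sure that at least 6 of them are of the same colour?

Pigeonhole: the 8 colours are the holes; the buttons drawn are the pigeons.
To avoid 6 of any one colour, the worst case takes at most 5 of each colour, or every button of a colour that has fewer than 5.
That gives 4 + 5 + 5 + 5 + 5 + 5 + 2 + 5 = 36 buttons with no colour reaching 6.
The next button forces some colour to 6, so 36 + 1 = 37.

37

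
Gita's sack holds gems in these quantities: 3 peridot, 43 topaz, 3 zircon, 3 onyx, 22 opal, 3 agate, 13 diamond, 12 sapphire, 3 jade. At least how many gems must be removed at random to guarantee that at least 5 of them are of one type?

By the pigeonhole principle, the 9 types are the holes; the gems drawn are the pigeons.
To avoid 5 of any one type, the worst case takes at most 4 of each type, or every gem of a type that has fewer than 4.
That gives 3 + 4 + 3 + 3 + 4 + 3 + 4 + 4 + 3 = 31 gems with no type reaching 5.
The next gem forces some type to 5, so 31 + 1 = 32.

32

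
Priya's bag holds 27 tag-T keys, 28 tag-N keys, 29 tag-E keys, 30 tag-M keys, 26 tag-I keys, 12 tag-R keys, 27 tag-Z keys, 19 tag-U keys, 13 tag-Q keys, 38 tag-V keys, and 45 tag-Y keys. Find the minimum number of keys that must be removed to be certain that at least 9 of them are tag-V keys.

265

In the worst case for collecting tag-V keys, every non-tag-V key comes out first.
There are 27 + 28 + 29 + 30 + 26 + 12 + 27 + 19 + 13 + 45 = 256 non-tag-V keys altogether.
After those, each further key must be tag-V, so 256 + 9 = 265 draws guarantee 9 tag-V keys.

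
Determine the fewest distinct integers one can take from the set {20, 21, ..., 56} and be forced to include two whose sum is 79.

A set avoiding the sum 79 can contain at most one of each pair {x, 79−x}, plus the 3 elements whose complement lies outside the range.
The integers 20, …, 39 (20 of them) are such a set: any two sum to at least 20+21 = 41 and at most 38+39 = 77 < 79.
Any 21st integer completes one of the 17 pairs, so 21 choices force a sum of 79.

21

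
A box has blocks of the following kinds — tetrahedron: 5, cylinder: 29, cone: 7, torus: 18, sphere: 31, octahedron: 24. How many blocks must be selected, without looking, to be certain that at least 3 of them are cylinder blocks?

88

In the worst case for collecting cylinder blocks, every non-cylinder block comes out first.
There are 5 + 7 + 18 + 31 + 24 = 85 non-cylinder blocks altogether.
After those, each further block must be cylinder, so 85 + 3 = 88 draws guarantee 3 cylinder blocks.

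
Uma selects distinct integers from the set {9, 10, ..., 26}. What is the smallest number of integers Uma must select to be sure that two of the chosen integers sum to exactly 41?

Two chosen integers sum to 41 exactly when both halves of some pair {x, 41−x} with 15 ≤ x ≤ 41−x ≤ 26 are chosen — 6 such pairs.
The remaining 6 elements (those with no distinct partner in range) can never complete a 41-sum, so the worst case takes all of them and one from each pair: 6 + 6 = 12.
The 13th integer has to be the second member of some pair, so 12 + 1 = 13.

13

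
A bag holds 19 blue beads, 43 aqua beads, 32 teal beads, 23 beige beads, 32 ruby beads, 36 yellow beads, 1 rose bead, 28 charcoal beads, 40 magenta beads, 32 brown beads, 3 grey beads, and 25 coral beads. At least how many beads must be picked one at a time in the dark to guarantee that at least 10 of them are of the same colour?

By the pigeonhole principle, the 12 colours are the holes; the beads drawn are the pigeons.
To avoid 10 of any one colour, the worst case takes at most 9 of each colour, or every bead of a colour that has fewer than 9.
That gives 9 + 9 + 9 + 9 + 9 + 9 + 1 + 9 + 9 + 9 + 3 + 9 = 94 beads with no colour reaching 10.
The next bead forces some colour to 10, so 94 + 1 = 95.

95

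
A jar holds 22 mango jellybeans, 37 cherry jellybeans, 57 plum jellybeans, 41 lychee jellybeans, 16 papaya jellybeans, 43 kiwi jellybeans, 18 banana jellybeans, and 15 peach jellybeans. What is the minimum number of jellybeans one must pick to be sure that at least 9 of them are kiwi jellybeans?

215

In the worst case for collecting kiwi jellybeans, every non-kiwi jellybean comes out first.
There are 22 + 37 + 57 + 41 + 16 + 18 + 15 = 206 non-kiwi jellybeans altogether.
After those, each further jellybean must be kiwi, so 206 + 9 = 215 draws guarantee 9 kiwi jellybeans.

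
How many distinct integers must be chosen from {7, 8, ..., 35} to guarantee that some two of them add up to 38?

Group the elements by complementary pair {x, 38−x}: {7,31}, {8,30}, {9,29}, …, giving 12 two-element pairs, the single value 19 (it cannot pair with itself since the integers are distinct), and 4 integers whose partner 38−x falls outside [7,35].
By the pigeonhole principle, treating each of those 17 groups as a pigeonhole, one can pick one integer per group — 17 integers — with no two summing to 38.
The 18th integer lands in an occupied pair, forcing a sum of 38.

18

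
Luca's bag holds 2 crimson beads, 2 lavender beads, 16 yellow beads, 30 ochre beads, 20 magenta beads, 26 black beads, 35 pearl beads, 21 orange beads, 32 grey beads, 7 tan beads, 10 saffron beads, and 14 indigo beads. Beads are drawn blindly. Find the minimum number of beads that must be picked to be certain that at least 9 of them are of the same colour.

84

An adversary could hand out at most 8 beads per colour (crimson, lavender, tan run out sooner): 2 + 2 + 8 + 8 + 8 + 8 + 8 + 8 + 8 + 7 + 8 + 8 = 83 beads and still no colour has 9.
One more bead lands in a colour already at 8, so 84 draws are enough and 83 are not.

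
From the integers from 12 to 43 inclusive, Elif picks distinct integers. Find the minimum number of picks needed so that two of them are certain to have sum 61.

20

Two chosen integers sum to 61 exactly when both halves of some pair {x, 61−x} with 18 ≤ x ≤ 61−x ≤ 43 are chosen — 13 such pairs.
The remaining 6 elements (those with no distinct partner in range) can never complete a 61-sum, so the worst case takes all of them and one from each pair: 6 + 13 = 19.
The 20th integer has to be the second member of some pair, so 19 + 1 = 20.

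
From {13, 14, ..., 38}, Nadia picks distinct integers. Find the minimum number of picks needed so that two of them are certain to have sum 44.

Group the elements by complementary pair {x, 44−x}: {13,31}, {14,30}, {15,29}, …, giving 9 two-element pairs, the single value 22 (it cannot pair with itself since the integers are distinct), and 7 integers whose partner 44−x falls outside [13,38].
By pigeonhole, treating each of those 17 groups as a pigeonhole, one can pick one integer per group — 17 integers — with no two summing to 44.
The 18th integer lands in an occupied pair, forcing a sum of 44.

18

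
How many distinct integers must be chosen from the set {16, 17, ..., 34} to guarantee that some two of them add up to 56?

Two chosen integers sum to 56 exactly when both halves of some pair {x, 56−x} with 22 ≤ x ≤ 56−x ≤ 34 are chosen — 6 such pairs.
The remaining 7 elements (those with no distinct partner in range) can never complete a 56-sum, so the worst case takes all of them and one from each pair: 7 + 6 = 13.
The 14th integer has to be the second member of some pair, so 13 + 1 = 14.

14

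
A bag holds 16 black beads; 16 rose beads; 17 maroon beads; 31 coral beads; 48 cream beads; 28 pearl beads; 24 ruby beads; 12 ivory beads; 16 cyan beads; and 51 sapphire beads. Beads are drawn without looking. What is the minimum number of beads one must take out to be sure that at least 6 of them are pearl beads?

237

In the worst case for collecting pearl beads, every non-pearl bead comes out first.
There are 16 + 16 + 17 + 31 + 48 + 24 + 12 + 16 + 51 = 231 non-pearl beads altogether.
After those, each further bead must be pearl, so 231 + 6 = 237 draws guarantee 6 pearl beads.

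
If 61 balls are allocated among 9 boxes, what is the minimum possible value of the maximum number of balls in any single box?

7

Pigeonhole: the 9 boxes are the holes and the 61 balls are the pigeons.
If every box held at most 6 balls, the total would be at most 9 × 6 = 54, which is less than 61.
So some box holds at least ⌈61/9⌉ = 7 balls.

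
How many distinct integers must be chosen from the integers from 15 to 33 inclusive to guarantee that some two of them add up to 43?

13

Two chosen integers sum to 43 exactly when both halves of some pair {x, 43−x} with 15 ≤ x ≤ 43−x ≤ 28 are chosen — 7 such pairs.
The remaining 5 elements (those with no distinct partner in range) can never complete a 43-sum, so the worst case takes all of them and one from each pair: 5 + 7 = 12.
The 13th integer has to be the second member of some pair, so 12 + 1 = 13.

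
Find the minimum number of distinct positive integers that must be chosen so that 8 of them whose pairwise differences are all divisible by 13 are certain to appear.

92

Integers whose pairwise differences are multiples of 13 are exactly those sharing a remainder mod 13. Pigeonhole: the 13 residue classes mod 13 are the pigeonholes.
With 91 integers one could put 7 in each residue class and have no class reach 8.
The 92nd integer pushes some class to 8, so 13·7 + 1 = 92.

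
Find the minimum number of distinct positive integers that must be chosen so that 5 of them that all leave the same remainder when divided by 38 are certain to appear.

Pigeonhole: the 38 residue classes mod 38 are the pigeonholes.
With 152 integers one could put 4 in each residue class and have no class reach 5.
The 153rd integer pushes some class to 5, so 38·4 + 1 = 153.

153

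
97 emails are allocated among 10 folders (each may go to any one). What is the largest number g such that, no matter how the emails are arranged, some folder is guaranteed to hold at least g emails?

10

The 10 folders are the holes and the 97 emails are the pigeons.
If every folder held at most 9 emails, the total would be at most 10 × 9 = 90, which is less than 97.
So some folder holds at least ⌈97/10⌉ = 10 emails.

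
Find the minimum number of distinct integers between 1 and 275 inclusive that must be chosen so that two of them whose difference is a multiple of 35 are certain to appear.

Integers whose pairwise differences are multiples of 35 are exactly those sharing a remainder mod 35. Pigeonhole: the 35 residue classes mod 35 are the pigeonholes.
With 35 integers one could put 1 in each residue class and have no class reach 2.
The 36th integer pushes some class to 2, so 35·1 + 1 = 36.

36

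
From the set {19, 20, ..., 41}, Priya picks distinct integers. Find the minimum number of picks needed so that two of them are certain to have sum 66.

16

A set avoiding the sum 66 can contain at most one of each pair {x, 66−x}, plus the 7 elements whose complement lies outside the range or equal to its own complement.
The integers 19, …, 33 (15 of them) are such a set: any two sum to at least 19+20 = 39 and at most 32+33 = 65 < 66.
Pigeonhole: any 16th integer completes one of the 8 pairs, so 16 choices force a sum of 66.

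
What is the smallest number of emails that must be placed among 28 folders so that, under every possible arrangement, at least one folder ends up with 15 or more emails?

393

With 392 emails one could put exactly 14 in each of the 28 folders, and no folder would reach 15.
By the pigeonhole principle, one more email must land in a folder that already has 14, giving it 15.
So 28 × 14 + 1 = 393 emails are required.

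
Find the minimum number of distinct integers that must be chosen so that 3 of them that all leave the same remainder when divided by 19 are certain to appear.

The 19 residue classes mod 19 are the pigeonholes.
With 38 integers one could put 2 in each residue class and have no class reach 3.
The 39th integer pushes some class to 3, so 19·2 + 1 = 39.

39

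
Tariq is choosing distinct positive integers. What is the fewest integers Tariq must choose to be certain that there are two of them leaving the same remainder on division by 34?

By pigeonhole, the 34 residue classes mod 34 are the pigeonholes.
With 34 integers one could put 1 in each residue class and have no class reach 2.
The 35th integer pushes some class to 2, so 34·1 + 1 = 35.

35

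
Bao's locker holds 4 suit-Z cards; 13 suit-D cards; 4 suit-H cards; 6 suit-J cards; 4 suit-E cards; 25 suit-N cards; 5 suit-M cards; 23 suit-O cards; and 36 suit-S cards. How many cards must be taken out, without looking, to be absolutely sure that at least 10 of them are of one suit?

60

By pigeonhole, put each drawn card into a box by suit. The largest draw with every box below 10 takes min(count, 9) from each suit; suits with fewer than 9 contribute all they have.
Σ min(cᵢ, 9) = 4 + 9 + 4 + 6 + 4 + 9 + 5 + 9 + 9 = 59.
Draw number 59 + 1 = 60 must push one box to 10.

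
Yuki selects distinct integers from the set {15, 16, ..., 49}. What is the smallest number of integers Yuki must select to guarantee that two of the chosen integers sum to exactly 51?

25

Two chosen integers sum to 51 exactly when both halves of some pair {x, 51−x} with 15 ≤ x ≤ 51−x ≤ 36 are chosen — 11 such pairs.
The remaining 13 elements (those with no distinct partner in range) can never complete a 51-sum, so the worst case takes all of them and one from each pair: 13 + 11 = 24.
The 25th integer has to be the second member of some pair, so 24 + 1 = 25.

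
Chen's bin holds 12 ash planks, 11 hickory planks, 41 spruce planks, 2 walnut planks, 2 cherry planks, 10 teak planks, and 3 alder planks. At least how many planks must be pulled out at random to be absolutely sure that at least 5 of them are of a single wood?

24

An adversary could hand out at most 4 planks per wood (walnut, cherry, alder run out sooner): 4 + 4 + 4 + 2 + 2 + 4 + 3 = 23 planks and still no wood has 5.
By the pigeonhole principle, one more plank lands in a wood already at 4, so 24 draws are enough and 23 are not.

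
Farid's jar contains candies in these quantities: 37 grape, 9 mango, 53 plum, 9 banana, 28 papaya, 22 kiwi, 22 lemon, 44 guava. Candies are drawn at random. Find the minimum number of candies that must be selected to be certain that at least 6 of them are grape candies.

In the worst case for collecting grape candies, every non-grape candy comes out first.
There are 9 + 53 + 9 + 28 + 22 + 22 + 44 = 187 non-grape candies altogether.
After those, each further candy must be grape, so 187 + 6 = 193 draws guarantee 6 grape candies.

193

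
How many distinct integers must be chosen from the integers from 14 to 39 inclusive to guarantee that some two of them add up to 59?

Group the elements by complementary pair {x, 59−x}: {20,39}, {21,38}, {22,37}, …, giving 10 two-element pairs and 6 integers whose partner 59−x falls outside [14,39].
Treating each of those 16 groups as a pigeonhole, one can pick one integer per group — 16 integers — with no two summing to 59.
The 17th integer lands in an occupied pair, forcing a sum of 59.

17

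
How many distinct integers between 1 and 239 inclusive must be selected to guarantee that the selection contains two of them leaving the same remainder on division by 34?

By pigeonhole, the 34 residue classes mod 34 are the pigeonholes.
With 34 integers one could put 1 in each residue class and have no class reach 2.
The 35th integer pushes some class to 2, so 34·1 + 1 = 35.

35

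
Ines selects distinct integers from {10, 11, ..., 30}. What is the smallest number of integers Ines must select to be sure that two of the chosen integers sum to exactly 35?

14

A set avoiding the sum 35 can contain at most one of each pair {x, 35−x}, plus the 5 elements whose complement lies outside the range.
The integers 18, …, 30 (13 of them) are such a set: any two sum to at least 18+19 = 37 > 35.
By pigeonhole, any 14th integer completes one of the 8 pairs, so 14 choices force a sum of 35.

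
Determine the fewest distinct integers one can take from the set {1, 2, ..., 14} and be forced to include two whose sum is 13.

A set avoiding the sum 13 can contain at most one of each pair {x, 13−x}, plus the 2 elements whose complement lies outside the range.
The integers 7, …, 14 (8 of them) are such a set: any two sum to at least 7+8 = 15 > 13.
Pigeonhole: any 9th integer completes one of the 6 pairs, so 9 choices force a sum of 13.

9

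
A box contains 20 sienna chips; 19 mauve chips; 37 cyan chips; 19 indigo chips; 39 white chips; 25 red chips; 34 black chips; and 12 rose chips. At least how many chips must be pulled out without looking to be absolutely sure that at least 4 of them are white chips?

In the worst case for collecting white chips, every non-white chip comes out first.
There are 20 + 19 + 37 + 19 + 25 + 34 + 12 = 166 non-white chips altogether.
After those, each further chip must be white, so 166 + 4 = 170 draws guarantee 4 white chips.

170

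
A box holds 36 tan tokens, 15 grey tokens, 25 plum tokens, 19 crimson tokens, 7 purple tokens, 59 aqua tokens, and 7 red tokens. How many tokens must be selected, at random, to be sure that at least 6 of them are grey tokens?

159

In the worst case for collecting grey tokens, every non-grey token comes out first.
There are 36 + 25 + 19 + 7 + 59 + 7 = 153 non-grey tokens altogether.
After those, each further token must be grey, so 153 + 6 = 159 draws guarantee 6 grey tokens.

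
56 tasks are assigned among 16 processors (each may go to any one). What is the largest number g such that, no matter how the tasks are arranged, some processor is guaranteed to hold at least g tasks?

The 16 processors are the holes and the 56 tasks are the pigeons.
If every processor held at most 3 tasks, the total would be at most 16 × 3 = 48, which is less than 56.
So some processor holds at least ⌈56/16⌉ = 4 tasks.

4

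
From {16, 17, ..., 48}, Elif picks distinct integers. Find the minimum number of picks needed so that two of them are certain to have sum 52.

24

A set avoiding the sum 52 can contain at most one of each pair {x, 52−x}, plus the 13 elements whose complement lies outside the range or equal to its own complement.
The integers 26, …, 48 (23 of them) are such a set: any two sum to at least 26+27 = 53 > 52.
By the pigeonhole principle, any 24th integer completes one of the 10 pairs, so 24 choices force a sum of 52.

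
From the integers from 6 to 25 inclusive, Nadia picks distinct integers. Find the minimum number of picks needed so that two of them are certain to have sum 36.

14

A set avoiding the sum 36 can contain at most one of each pair {x, 36−x}, plus the 6 elements whose complement lies outside the range or equal to its own complement.
The integers 6, …, 18 (13 of them) are such a set: any two sum to at least 6+7 = 13 and at most 17+18 = 35 < 36.
Any 14th integer completes one of the 7 pairs, so 14 choices force a sum of 36.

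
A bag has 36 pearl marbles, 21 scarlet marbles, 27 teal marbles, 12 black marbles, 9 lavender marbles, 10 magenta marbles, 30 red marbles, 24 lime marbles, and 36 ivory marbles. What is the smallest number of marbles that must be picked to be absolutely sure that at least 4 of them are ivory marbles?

173

In the worst case for collecting ivory marbles, every non-ivory marble comes out first.
There are 36 + 21 + 27 + 12 + 9 + 10 + 30 + 24 = 169 non-ivory marbles altogether.
After those, each further marble must be ivory, so 169 + 4 = 173 draws guarantee 4 ivory marbles.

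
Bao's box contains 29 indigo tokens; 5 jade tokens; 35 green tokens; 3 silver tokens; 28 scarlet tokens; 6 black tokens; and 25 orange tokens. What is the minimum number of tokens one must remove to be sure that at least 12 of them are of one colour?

59

By pigeonhole, the 7 colours are the holes; the tokens drawn are the pigeons.
To avoid 12 of any one colour, the worst case takes at most 11 of each colour, or every token of a colour that has fewer than 11.
That gives 11 + 5 + 11 + 3 + 11 + 6 + 11 = 58 tokens with no colour reaching 12.
The next token forces some colour to 12, so 58 + 1 = 59.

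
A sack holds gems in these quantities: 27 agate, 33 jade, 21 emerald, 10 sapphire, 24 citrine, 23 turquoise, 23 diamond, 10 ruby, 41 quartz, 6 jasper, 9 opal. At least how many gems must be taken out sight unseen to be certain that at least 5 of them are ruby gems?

In the worst case for collecting ruby gems, every non-ruby gem comes out first.
There are 27 + 33 + 21 + 10 + 24 + 23 + 23 + 41 + 6 + 9 = 217 non-ruby gems altogether.
After those, each further gem must be ruby, so 217 + 5 = 222 draws guarantee 5 ruby gems.

222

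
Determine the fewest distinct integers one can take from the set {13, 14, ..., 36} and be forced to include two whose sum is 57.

17

A set avoiding the sum 57 can contain at most one of each pair {x, 57−x}, plus the 8 elements whose complement lies outside the range.
The integers 13, …, 28 (16 of them) are such a set: any two sum to at least 13+14 = 27 and at most 27+28 = 55 < 57.
Any 17th integer completes one of the 8 pairs, so 17 choices force a sum of 57.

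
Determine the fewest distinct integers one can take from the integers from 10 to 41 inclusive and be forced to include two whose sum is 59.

21

Two chosen integers sum to 59 exactly when both halves of some pair {x, 59−x} with 18 ≤ x ≤ 59−x ≤ 41 are chosen — 12 such pairs.
The remaining 8 elements (those with no distinct partner in range) can never complete a 59-sum, so the worst case takes all of them and one from each pair: 8 + 12 = 20.
The 21st integer has to be the second member of some pair, so 20 + 1 = 21.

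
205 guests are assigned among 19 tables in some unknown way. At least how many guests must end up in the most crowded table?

11

By the pigeonhole principle, the 19 tables are the holes and the 205 guests are the pigeons.
If every table held at most 10 guests, the total would be at most 19 × 10 = 190, which is less than 205.
So some table holds at least ⌈205/19⌉ = 11 guests.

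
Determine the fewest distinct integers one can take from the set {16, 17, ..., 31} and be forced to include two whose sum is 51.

A set avoiding the sum 51 can contain at most one of each pair {x, 51−x}, plus the 4 elements whose complement lies outside the range.
The integers 16, …, 25 (10 of them) are such a set: any two sum to at least 16+17 = 33 and at most 24+25 = 49 < 51.
Any 11th integer completes one of the 6 pairs, so 11 choices force a sum of 51.

11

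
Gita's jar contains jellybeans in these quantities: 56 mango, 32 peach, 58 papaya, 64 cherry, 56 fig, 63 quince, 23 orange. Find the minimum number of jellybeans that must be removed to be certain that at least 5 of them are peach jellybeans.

In the worst case for collecting peach jellybeans, every non-peach jellybean comes out first.
There are 56 + 58 + 64 + 56 + 63 + 23 = 320 non-peach jellybeans altogether.
After those, each further jellybean must be peach, so 320 + 5 = 325 draws guarantee 5 peach jellybeans.

325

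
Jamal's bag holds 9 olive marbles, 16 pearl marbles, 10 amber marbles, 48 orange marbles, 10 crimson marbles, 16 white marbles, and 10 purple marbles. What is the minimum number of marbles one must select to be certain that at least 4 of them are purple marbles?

In the worst case for collecting purple marbles, every non-purple marble comes out first.
There are 9 + 16 + 10 + 48 + 10 + 16 = 109 non-purple marbles altogether.
After those, each further marble must be purple, so 109 + 4 = 113 draws guarantee 4 purple marbles.

113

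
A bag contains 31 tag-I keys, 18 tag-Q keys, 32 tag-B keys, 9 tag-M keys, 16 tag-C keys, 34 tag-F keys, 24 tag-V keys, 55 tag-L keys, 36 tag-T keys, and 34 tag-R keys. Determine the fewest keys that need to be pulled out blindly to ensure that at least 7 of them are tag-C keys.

280

In the worst case for collecting tag-C keys, every non-tag-C key comes out first.
There are 31 + 18 + 32 + 9 + 34 + 24 + 55 + 36 + 34 = 273 non-tag-C keys altogether.
After those, each further key must be tag-C, so 273 + 7 = 280 draws guarantee 7 tag-C keys.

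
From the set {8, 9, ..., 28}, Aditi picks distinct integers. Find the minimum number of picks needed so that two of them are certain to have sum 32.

14

Group the elements by complementary pair {x, 32−x}: {8,24}, {9,23}, {10,22}, …, giving 8 two-element pairs, the single value 16 (it cannot pair with itself since the integers are distinct), and 4 integers whose partner 32−x falls outside [8,28].
Treating each of those 13 groups as a pigeonhole, one can pick one integer per group — 13 integers — with no two summing to 32.
The 14th integer lands in an occupied pair, forcing a sum of 32.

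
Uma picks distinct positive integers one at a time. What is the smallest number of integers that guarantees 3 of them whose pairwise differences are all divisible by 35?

Integers whose pairwise differences are multiples of 35 are exactly those sharing a remainder mod 35. The 35 residue classes mod 35 are the pigeonholes.
With 70 integers one could put 2 in each residue class and have no class reach 3.
The 71st integer pushes some class to 3, so 35·2 + 1 = 71.

71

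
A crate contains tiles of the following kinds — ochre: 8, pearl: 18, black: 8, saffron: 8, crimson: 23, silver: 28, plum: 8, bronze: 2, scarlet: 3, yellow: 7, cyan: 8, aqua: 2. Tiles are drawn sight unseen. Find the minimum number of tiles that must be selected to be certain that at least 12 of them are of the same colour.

By pigeonhole, the 12 colours are the holes; the tiles drawn are the pigeons.
To avoid 12 of any one colour, the worst case takes at most 11 of each colour, or every tile of a colour that has fewer than 11.
That gives 8 + 11 + 8 + 8 + 11 + 11 + 8 + 2 + 3 + 7 + 8 + 2 = 87 tiles with no colour reaching 12.
The next tile forces some colour to 12, so 87 + 1 = 88.

88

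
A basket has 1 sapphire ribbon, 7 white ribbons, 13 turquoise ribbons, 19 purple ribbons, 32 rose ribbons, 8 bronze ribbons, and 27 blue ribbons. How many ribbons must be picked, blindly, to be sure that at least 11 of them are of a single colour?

57

By pigeonhole, put each drawn ribbon into a box by colour. The largest draw with every box below 11 takes min(count, 10) from each colour; colours with fewer than 10 contribute all they have.
Σ min(cᵢ, 10) = 1 + 7 + 10 + 10 + 10 + 8 + 10 = 56.
Draw number 56 + 1 = 57 must push one box to 11.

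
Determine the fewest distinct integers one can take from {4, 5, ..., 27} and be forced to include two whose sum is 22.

18

A set avoiding the sum 22 can contain at most one of each pair {x, 22−x}, plus the 10 elements whose complement lies outside the range or equal to its own complement.
The integers 11, …, 27 (17 of them) are such a set: any two sum to at least 11+12 = 23 > 22.
Pigeonhole: any 18th integer completes one of the 7 pairs, so 18 choices force a sum of 22.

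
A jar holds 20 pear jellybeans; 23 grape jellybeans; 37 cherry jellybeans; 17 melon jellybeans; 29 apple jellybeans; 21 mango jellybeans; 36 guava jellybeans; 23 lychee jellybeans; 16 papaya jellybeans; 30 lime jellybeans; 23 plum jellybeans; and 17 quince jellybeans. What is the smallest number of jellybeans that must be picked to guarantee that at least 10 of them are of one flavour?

109

The 12 flavours are the holes; the jellybeans drawn are the pigeons.
To avoid 10 of any one flavour, the worst case takes at most 9 of each flavour.
That gives 9 + 9 + 9 + 9 + 9 + 9 + 9 + 9 + 9 + 9 + 9 + 9 = 108 jellybeans with no flavour reaching 10.
The next jellybean forces some flavour to 10, so 108 + 1 = 109.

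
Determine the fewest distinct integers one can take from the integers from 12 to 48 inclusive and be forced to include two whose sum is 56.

22

A set avoiding the sum 56 can contain at most one of each pair {x, 56−x}, plus the 5 elements whose complement lies outside the range or equal to its own complement.
The integers 28, …, 48 (21 of them) are such a set: any two sum to at least 28+29 = 57 > 56.
By the pigeonhole principle, any 22nd integer completes one of the 16 pairs, so 22 choices force a sum of 56.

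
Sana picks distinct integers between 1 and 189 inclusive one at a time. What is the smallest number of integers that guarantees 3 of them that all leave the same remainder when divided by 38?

By the pigeonhole principle, the 38 residue classes mod 38 are the pigeonholes.
With 76 integers one could put 2 in each residue class and have no class reach 3.
The 77th integer pushes some class to 3, so 38·2 + 1 = 77.

77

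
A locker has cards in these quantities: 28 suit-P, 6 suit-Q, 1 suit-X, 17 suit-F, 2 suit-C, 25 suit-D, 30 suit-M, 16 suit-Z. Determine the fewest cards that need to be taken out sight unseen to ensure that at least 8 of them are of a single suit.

45

The 8 suits are the holes; the cards drawn are the pigeons.
To avoid 8 of any one suit, the worst case takes at most 7 of each suit, or every card of a suit that has fewer than 7.
That gives 7 + 6 + 1 + 7 + 2 + 7 + 7 + 7 = 44 cards with no suit reaching 8.
The next card forces some suit to 8, so 44 + 1 = 45.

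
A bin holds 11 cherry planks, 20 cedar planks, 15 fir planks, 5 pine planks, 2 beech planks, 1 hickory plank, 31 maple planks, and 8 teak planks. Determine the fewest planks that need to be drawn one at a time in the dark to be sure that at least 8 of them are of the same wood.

Put each drawn plank into a box by wood. The largest draw with every box below 8 takes min(count, 7) from each wood; woods with fewer than 7 contribute all they have.
Σ min(cᵢ, 7) = 7 + 7 + 7 + 5 + 2 + 1 + 7 + 7 = 43.
Draw number 43 + 1 = 44 must push one box to 8.

44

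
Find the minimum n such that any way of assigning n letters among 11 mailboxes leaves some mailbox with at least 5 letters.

With 44 letters one could put exactly 4 in each of the 11 mailboxes, and no mailbox would reach 5.
By pigeonhole, one more letter must land in a mailbox that already has 4, giving it 5.
So 11 × 4 + 1 = 45 letters are required.

45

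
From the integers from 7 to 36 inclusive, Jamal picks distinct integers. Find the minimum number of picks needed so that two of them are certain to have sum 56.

A set avoiding the sum 56 can contain at most one of each pair {x, 56−x}, plus the 14 elements whose complement lies outside the range or equal to its own complement.
The integers 7, …, 28 (22 of them) are such a set: any two sum to at least 7+8 = 15 and at most 27+28 = 55 < 56.
Any 23rd integer completes one of the 8 pairs, so 23 choices force a sum of 56.

23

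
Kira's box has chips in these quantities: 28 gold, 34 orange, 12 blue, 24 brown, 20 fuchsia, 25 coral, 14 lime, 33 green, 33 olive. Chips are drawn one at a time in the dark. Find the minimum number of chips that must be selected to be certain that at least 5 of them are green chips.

195

In the worst case for collecting green chips, every non-green chip comes out first.
There are 28 + 34 + 12 + 24 + 20 + 25 + 14 + 33 = 190 non-green chips altogether.
After those, each further chip must be green, so 190 + 5 = 195 draws guarantee 5 green chips.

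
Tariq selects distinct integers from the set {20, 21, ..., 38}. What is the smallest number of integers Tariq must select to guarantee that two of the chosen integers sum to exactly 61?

A set avoiding the sum 61 can contain at most one of each pair {x, 61−x}, plus the 3 elements whose complement lies outside the range.
The integers 20, …, 30 (11 of them) are such a set: any two sum to at least 20+21 = 41 and at most 29+30 = 59 < 61.
Any 12th integer completes one of the 8 pairs, so 12 choices force a sum of 61.

12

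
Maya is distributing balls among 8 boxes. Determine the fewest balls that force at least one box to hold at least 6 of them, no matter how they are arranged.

With 40 balls one could put exactly 5 in each of the 8 boxes, and no box would reach 6.
One more ball must land in a box that already has 5, giving it 6.
So 8 × 5 + 1 = 41 balls are required.

41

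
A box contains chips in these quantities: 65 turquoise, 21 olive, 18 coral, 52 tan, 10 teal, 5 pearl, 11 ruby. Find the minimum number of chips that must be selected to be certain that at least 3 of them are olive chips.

164

In the worst case for collecting olive chips, every non-olive chip comes out first.
There are 65 + 18 + 52 + 10 + 5 + 11 = 161 non-olive chips altogether.
After those, each further chip must be olive, so 161 + 3 = 164 draws guarantee 3 olive chips.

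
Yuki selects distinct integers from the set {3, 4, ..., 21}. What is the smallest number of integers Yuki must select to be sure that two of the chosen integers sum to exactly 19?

13

Two chosen integers sum to 19 exactly when both halves of some pair {x, 19−x} with 3 ≤ x ≤ 19−x ≤ 16 are chosen — 7 such pairs.
The remaining 5 elements (those with no distinct partner in range) can never complete a 19-sum, so the worst case takes all of them and one from each pair: 5 + 7 = 12.
The 13th integer has to be the second member of some pair, so 12 + 1 = 13.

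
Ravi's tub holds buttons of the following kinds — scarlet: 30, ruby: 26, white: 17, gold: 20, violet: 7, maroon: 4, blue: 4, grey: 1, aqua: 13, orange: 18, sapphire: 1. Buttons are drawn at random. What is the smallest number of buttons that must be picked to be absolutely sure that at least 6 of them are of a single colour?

46

The 11 colours are the holes; the buttons drawn are the pigeons.
To avoid 6 of any one colour, the worst case takes at most 5 of each colour, or every button of a colour that has fewer than 5.
That gives 5 + 5 + 5 + 5 + 5 + 4 + 4 + 1 + 5 + 5 + 1 = 45 buttons with no colour reaching 6.
The next button forces some colour to 6, so 45 + 1 = 46.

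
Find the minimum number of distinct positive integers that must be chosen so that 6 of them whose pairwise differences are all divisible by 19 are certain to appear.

Integers whose pairwise differences are multiples of 19 are exactly those sharing a remainder mod 19. Pigeonhole: the 19 residue classes mod 19 are the pigeonholes.
With 95 integers one could put 5 in each residue class and have no class reach 6.
The 96th integer pushes some class to 6, so 19·5 + 1 = 96.

96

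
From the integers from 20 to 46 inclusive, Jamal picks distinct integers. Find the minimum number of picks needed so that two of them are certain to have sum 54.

21

Two chosen integers sum to 54 exactly when both halves of some pair {x, 54−x} with 20 ≤ x ≤ 54−x ≤ 34 are chosen — 7 such pairs.
The remaining 13 elements (those with no distinct partner in range) can never complete a 54-sum, so the worst case takes all of them and one from each pair: 13 + 7 = 20.
The 21st integer has to be the second member of some pair, so 20 + 1 = 21.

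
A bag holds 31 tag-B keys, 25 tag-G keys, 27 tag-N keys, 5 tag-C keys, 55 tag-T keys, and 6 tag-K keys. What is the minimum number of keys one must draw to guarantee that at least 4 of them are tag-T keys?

In the worst case for collecting tag-T keys, every non-tag-T key comes out first.
There are 31 + 25 + 27 + 5 + 6 = 94 non-tag-T keys altogether.
After those, each further key must be tag-T, so 94 + 4 = 98 draws guarantee 4 tag-T keys.

98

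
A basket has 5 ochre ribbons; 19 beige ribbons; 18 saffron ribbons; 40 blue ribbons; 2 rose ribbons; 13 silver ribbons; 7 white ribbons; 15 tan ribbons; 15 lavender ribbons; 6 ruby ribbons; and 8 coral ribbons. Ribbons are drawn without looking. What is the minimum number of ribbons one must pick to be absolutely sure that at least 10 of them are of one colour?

83

Put each drawn ribbon into a box by colour. The largest draw with every box below 10 takes min(count, 9) from each colour; colours with fewer than 9 contribute all they have.
Σ min(cᵢ, 9) = 5 + 9 + 9 + 9 + 2 + 9 + 7 + 9 + 9 + 6 + 8 = 82.
Draw number 82 + 1 = 83 must push one box to 10.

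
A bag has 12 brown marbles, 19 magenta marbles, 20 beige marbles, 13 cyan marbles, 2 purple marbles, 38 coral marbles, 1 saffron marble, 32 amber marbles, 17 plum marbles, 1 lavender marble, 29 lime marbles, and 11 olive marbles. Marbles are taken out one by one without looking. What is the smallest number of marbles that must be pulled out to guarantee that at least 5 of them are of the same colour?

By pigeonhole, put each drawn marble into a box by colour. The largest draw with every box below 5 takes min(count, 4) from each colour; colours with fewer than 4 contribute all they have.
Σ min(cᵢ, 4) = 4 + 4 + 4 + 4 + 2 + 4 + 1 + 4 + 4 + 1 + 4 + 4 = 40.
Draw number 40 + 1 = 41 must push one box to 5.

41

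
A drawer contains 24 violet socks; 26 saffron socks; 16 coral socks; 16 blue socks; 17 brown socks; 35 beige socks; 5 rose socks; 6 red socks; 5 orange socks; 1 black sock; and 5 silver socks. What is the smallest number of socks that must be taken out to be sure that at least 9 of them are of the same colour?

Put each drawn sock into a box by colour. The largest draw with every box below 9 takes min(count, 8) from each colour; colours with fewer than 8 contribute all they have.
Σ min(cᵢ, 8) = 8 + 8 + 8 + 8 + 8 + 8 + 5 + 6 + 5 + 1 + 5 = 70.
Draw number 70 + 1 = 71 must push one box to 9.

71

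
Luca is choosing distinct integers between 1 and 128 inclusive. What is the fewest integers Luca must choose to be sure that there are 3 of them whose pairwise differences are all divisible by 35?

Integers whose pairwise differences are multiples of 35 are exactly those sharing a remainder mod 35. The 35 residue classes mod 35 are the pigeonholes.
With 70 integers one could put 2 in each residue class and have no class reach 3.
The 71st integer pushes some class to 3, so 35·2 + 1 = 71.

71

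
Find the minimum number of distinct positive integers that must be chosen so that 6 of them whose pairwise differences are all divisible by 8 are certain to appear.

41

Integers whose pairwise differences are multiples of 8 are exactly those sharing a remainder mod 8. Pigeonhole: the 8 residue classes mod 8 are the pigeonholes.
With 40 integers one could put 5 in each residue class and have no class reach 6.
The 41st integer pushes some class to 6, so 8·5 + 1 = 41.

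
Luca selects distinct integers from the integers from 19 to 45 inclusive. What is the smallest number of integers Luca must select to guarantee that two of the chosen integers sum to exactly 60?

17

Two chosen integers sum to 60 exactly when both halves of some pair {x, 60−x} with 19 ≤ x ≤ 60−x ≤ 41 are chosen — 11 such pairs.
The remaining 5 elements (those with no distinct partner in range) can never complete a 60-sum, so the worst case takes all of them and one from each pair: 5 + 11 = 16.
By pigeonhole, the 17th integer has to be the second member of some pair, so 16 + 1 = 17.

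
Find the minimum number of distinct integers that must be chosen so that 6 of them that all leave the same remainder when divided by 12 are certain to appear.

61

The 12 residue classes mod 12 are the pigeonholes.
With 60 integers one could put 5 in each residue class and have no class reach 6.
The 61st integer pushes some class to 6, so 12·5 + 1 = 61.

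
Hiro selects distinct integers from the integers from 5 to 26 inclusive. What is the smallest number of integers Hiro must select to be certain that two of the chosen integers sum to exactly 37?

15

A set avoiding the sum 37 can contain at most one of each pair {x, 37−x}, plus the 6 elements whose complement lies outside the range.
The integers 5, …, 18 (14 of them) are such a set: any two sum to at least 5+6 = 11 and at most 17+18 = 35 < 37.
Any 15th integer completes one of the 8 pairs, so 15 choices force a sum of 37.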